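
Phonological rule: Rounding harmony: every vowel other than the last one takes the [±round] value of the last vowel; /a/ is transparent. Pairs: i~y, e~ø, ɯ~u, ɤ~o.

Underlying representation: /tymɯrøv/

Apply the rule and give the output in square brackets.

[tymurøv]

/ɯ/ harmonizes with /ø/ ([+round]) → [u]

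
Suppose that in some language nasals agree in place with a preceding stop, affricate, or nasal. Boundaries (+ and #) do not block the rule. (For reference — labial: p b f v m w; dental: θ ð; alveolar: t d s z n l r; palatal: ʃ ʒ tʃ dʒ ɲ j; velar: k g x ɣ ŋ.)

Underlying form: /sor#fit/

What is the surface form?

[sor#fit]

no segment meets the rule's conditions; no change.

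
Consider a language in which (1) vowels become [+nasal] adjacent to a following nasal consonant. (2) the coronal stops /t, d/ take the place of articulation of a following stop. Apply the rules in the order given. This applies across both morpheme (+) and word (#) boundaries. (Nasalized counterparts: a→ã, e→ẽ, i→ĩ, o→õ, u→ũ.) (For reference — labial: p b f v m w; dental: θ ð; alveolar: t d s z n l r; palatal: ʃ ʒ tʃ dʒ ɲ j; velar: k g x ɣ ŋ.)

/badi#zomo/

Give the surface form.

[badi#zõmo]

Rule 1: /o/ before nasal /m/ → [õ]
After rule 1: badi#zõmo
Rule 2: no segment meets the rule's conditions; no change.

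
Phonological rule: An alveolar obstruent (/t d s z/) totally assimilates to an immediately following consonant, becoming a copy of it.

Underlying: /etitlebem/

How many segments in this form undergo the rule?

1

/t/ before /l/ → [l] (total assimilation)
1 segment changes.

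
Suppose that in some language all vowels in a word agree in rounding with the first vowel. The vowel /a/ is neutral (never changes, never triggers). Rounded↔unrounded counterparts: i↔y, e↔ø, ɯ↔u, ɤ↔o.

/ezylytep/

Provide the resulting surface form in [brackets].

[ezilitep]

/y/ harmonizes with /e/ ([-round]) → [i]
/y/ harmonizes with /e/ ([-round]) → [i]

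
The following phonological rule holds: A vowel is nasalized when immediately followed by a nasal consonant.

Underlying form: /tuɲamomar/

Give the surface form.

[tũɲãmõmar]

/u/ before nasal /ɲ/ → [ũ]
/a/ before nasal /m/ → [ã]
/o/ before nasal /m/ → [õ]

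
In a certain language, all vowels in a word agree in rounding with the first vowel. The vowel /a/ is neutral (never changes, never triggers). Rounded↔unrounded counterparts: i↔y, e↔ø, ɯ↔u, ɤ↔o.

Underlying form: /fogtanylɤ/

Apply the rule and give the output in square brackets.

/ɤ/ harmonizes with /o/ ([+round]) → [o]

[fogtanylo]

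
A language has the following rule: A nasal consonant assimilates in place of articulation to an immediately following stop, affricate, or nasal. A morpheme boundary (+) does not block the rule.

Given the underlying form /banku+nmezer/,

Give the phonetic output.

/n/ before /k/ (velar) → [ŋ]
/n/ before /m/ (labial) → [m]

[baŋku+mmezer]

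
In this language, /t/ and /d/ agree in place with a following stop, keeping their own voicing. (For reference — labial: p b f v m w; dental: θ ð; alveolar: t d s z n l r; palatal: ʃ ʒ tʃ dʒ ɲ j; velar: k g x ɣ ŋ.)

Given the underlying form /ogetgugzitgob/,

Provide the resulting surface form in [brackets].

/t/ before /g/ (velar) → [k]
/t/ before /g/ (velar) → [k]

[ogekgugzikgob]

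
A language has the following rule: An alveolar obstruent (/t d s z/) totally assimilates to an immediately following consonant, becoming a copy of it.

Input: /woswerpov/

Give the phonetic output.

/s/ before /w/ → [w] (total assimilation)

[wowwerpov]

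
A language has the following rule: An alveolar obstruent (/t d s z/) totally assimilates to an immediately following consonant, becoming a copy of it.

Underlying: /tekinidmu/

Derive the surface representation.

/d/ before /m/ → [m] (total assimilation)

[tekinimmu]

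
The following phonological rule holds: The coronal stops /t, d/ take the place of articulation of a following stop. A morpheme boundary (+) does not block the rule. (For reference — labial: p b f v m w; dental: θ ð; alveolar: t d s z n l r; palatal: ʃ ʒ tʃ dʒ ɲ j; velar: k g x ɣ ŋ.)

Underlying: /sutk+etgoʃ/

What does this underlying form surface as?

/t/ before /k/ (velar) → [k]
/t/ before /g/ (velar) → [k]

[sukk+ekgoʃ]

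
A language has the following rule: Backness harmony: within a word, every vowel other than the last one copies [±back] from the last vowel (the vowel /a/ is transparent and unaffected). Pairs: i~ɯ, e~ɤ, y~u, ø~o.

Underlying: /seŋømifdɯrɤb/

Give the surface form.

/e/ harmonizes with /ɤ/ ([+back]) → [ɤ]
/ø/ harmonizes with /ɤ/ ([+back]) → [o]
/i/ harmonizes with /ɤ/ ([+back]) → [ɯ]

[sɤŋomɯfdɯrɤb]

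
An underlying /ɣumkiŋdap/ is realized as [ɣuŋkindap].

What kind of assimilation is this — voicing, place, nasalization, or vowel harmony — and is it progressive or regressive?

place assimilation, regressive

/m/→[ŋ] /ŋ/→[n].
Each target copies a feature from the following segment, so the direction is regressive.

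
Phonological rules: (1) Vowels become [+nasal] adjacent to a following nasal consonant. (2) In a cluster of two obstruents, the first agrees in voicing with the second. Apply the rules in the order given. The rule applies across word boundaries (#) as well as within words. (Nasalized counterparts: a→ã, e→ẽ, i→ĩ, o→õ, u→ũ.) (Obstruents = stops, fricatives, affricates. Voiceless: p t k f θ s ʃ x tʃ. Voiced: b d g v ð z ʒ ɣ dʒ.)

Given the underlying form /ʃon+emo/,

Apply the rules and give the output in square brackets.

[ʃõn+ẽmo]

Rule 1: /o/ before nasal /n/ → [õ]
Rule 1: /e/ before nasal /m/ → [ẽ]
After rule 1: ʃõn+ẽmo
Rule 2: no segment meets the rule's conditions; no change.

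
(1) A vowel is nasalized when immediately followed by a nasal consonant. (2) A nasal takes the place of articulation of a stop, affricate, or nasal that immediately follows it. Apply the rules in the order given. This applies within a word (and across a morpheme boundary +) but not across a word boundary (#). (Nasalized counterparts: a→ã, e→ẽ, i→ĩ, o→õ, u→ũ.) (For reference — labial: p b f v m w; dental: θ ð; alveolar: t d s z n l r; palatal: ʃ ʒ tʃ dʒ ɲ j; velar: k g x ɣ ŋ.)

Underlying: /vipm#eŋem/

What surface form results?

Rule 1: /e/ before nasal /ŋ/ → [ẽ]
Rule 1: /e/ before nasal /m/ → [ẽ]
After rule 1: vipm#ẽŋẽm
Rule 2: no segment meets the rule's conditions; no change.

[vipm#ẽŋẽm]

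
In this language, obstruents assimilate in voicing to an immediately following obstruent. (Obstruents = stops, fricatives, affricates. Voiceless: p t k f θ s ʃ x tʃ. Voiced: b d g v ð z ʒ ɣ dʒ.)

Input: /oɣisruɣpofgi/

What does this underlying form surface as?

/ɣ/ before /p/ (voiceless) → [x]
/f/ before /g/ (voiced) → [v]

[oɣisruxpovgi]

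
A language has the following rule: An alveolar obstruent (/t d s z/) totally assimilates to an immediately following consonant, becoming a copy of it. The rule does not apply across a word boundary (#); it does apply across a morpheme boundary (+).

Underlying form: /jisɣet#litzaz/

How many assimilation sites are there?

/s/ before /ɣ/ → [ɣ] (total assimilation)
/t/ before /z/ → [z] (total assimilation)
2 segments change.

2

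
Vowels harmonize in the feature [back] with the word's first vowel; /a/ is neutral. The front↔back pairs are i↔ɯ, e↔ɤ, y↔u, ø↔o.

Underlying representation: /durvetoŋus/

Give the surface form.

[durvɤtoŋus]

/e/ harmonizes with /u/ ([+back]) → [ɤ]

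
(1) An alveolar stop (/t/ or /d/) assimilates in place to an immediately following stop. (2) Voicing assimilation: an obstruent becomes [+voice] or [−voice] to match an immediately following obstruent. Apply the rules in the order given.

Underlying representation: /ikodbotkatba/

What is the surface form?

Rule 1: /d/ before /b/ (labial) → [b]
Rule 1: /t/ before /k/ (velar) → [k]
Rule 1: /t/ before /b/ (labial) → [p]
After rule 1: ikobbokkapba
Rule 2: /p/ before /b/ (voiced) → [b]

[ikobbokkabba]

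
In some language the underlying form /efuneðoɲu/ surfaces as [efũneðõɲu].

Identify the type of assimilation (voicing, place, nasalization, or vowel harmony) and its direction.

/u/→[ũ] /o/→[õ].
Each target copies a feature from the following segment, so the direction is regressive.

nasalization, regressive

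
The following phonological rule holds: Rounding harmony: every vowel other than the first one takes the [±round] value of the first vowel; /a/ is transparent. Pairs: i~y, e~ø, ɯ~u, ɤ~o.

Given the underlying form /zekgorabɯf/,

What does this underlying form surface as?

[zekgɤrabɯf]

/o/ harmonizes with /e/ ([-round]) → [ɤ]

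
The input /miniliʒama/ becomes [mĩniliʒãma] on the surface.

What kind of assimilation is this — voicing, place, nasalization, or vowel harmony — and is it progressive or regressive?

nasalization, regressive

/i/→[ĩ] /a/→[ã].
Each target copies a feature from the following segment, so the direction is regressive.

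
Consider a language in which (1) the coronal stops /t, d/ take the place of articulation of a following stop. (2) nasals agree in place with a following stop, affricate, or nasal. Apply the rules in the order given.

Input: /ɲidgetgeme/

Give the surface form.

[ɲiggekgeme]

Rule 1: /d/ before /g/ (velar) → [g]
Rule 1: /t/ before /g/ (velar) → [k]
After rule 1: ɲiggekgeme
Rule 2: no segment meets the rule's conditions; no change.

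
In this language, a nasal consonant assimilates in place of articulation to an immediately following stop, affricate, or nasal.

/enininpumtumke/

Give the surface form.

[eninimpuntuŋke]

/n/ before /p/ (labial) → [m]
/m/ before /t/ (alveolar) → [n]
/m/ before /k/ (velar) → [ŋ]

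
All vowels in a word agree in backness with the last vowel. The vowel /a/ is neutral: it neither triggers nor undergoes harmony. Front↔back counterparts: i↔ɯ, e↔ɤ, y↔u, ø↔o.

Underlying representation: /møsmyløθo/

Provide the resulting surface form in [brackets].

[mosmuloθo]

/ø/ harmonizes with /o/ ([+back]) → [o]
/y/ harmonizes with /o/ ([+back]) → [u]
/ø/ harmonizes with /o/ ([+back]) → [o]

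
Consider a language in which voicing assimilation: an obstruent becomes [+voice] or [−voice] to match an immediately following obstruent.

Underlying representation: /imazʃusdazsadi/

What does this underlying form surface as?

[imasʃuzdassadi]

/z/ before /ʃ/ (voiceless) → [s]
/s/ before /d/ (voiced) → [z]
/z/ before /s/ (voiceless) → [s]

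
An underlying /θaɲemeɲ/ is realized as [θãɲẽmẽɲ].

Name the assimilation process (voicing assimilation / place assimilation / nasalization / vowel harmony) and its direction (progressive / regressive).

/a/→[ã] /e/→[ẽ] /e/→[ẽ].
Each target copies a feature from the following segment, so the direction is regressive.

nasalization, regressive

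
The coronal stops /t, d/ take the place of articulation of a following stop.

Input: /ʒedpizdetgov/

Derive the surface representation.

/d/ before /p/ (labial) → [b]
/t/ before /g/ (velar) → [k]

[ʒebpizdekgov]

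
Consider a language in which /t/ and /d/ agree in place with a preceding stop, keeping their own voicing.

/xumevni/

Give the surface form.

no segment meets the rule's conditions; no change.

[xumevni]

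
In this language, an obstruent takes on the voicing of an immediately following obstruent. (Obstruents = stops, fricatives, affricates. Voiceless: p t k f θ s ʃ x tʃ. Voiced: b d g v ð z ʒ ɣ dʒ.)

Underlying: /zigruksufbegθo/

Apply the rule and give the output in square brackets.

/f/ before /b/ (voiced) → [v]
/g/ before /θ/ (voiceless) → [k]

[zigruksuvbekθo]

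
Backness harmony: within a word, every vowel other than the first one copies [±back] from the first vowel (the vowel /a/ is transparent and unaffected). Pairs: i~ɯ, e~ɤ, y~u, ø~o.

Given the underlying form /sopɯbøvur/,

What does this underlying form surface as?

/ø/ harmonizes with /o/ ([+back]) → [o]

[sopɯbovur]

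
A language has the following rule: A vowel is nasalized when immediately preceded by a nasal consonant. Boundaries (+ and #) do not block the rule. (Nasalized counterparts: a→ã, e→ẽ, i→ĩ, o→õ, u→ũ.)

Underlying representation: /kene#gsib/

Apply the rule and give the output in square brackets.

[kenẽ#gsib]

/e/ after nasal /n/ → [ẽ]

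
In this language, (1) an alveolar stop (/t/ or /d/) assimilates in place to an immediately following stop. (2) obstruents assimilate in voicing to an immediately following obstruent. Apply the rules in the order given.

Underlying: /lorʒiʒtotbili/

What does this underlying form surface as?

[lorʒiʃtobbili]

Rule 1: /t/ before /b/ (labial) → [p]
After rule 1: lorʒiʒtopbili
Rule 2: /ʒ/ before /t/ (voiceless) → [ʃ]
Rule 2: /p/ before /b/ (voiced) → [b]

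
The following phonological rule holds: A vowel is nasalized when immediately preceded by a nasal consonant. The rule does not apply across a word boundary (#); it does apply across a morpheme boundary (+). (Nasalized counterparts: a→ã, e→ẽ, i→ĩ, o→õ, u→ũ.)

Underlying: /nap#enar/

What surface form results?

[nãp#enãr]

/a/ after nasal /n/ → [ã]
/a/ after nasal /n/ → [ã]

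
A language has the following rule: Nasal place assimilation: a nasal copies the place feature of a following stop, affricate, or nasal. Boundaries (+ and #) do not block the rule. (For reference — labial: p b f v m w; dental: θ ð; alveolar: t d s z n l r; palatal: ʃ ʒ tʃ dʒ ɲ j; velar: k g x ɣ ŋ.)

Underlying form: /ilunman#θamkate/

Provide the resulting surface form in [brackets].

/n/ before /m/ (labial) → [m]
/m/ before /k/ (velar) → [ŋ]

[ilumman#θaŋkate]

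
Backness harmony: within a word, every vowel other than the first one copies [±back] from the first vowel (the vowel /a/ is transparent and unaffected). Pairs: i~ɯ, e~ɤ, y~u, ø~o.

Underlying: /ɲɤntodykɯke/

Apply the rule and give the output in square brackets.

/y/ harmonizes with /ɤ/ ([+back]) → [u]
/e/ harmonizes with /ɤ/ ([+back]) → [ɤ]

[ɲɤntodukɯkɤ]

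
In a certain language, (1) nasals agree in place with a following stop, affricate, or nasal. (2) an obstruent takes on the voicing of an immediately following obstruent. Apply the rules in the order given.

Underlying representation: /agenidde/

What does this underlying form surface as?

[agenidde]

Rule 1: no segment meets the rule's conditions; no change.
After rule 1: agenidde
Rule 2: no segment meets the rule's conditions; no change.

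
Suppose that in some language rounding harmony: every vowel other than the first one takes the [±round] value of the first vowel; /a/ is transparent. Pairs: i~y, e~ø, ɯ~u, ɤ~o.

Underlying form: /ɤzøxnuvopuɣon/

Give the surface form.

[ɤzexnɯvɤpɯɣɤn]

/ø/ harmonizes with /ɤ/ ([-round]) → [e]
/u/ harmonizes with /ɤ/ ([-round]) → [ɯ]
/o/ harmonizes with /ɤ/ ([-round]) → [ɤ]
/u/ harmonizes with /ɤ/ ([-round]) → [ɯ]
/o/ harmonizes with /ɤ/ ([-round]) → [ɤ]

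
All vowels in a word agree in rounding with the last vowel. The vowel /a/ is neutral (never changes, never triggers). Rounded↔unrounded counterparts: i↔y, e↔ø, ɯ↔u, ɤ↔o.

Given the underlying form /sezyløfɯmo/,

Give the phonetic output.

[søzyløfumo]

/e/ harmonizes with /o/ ([+round]) → [ø]
/ɯ/ harmonizes with /o/ ([+round]) → [u]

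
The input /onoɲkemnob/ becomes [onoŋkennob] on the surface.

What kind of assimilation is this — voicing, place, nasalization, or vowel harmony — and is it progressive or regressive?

place assimilation, regressive

/ɲ/→[ŋ] /m/→[n].
Each target copies a feature from the following segment, so the direction is regressive.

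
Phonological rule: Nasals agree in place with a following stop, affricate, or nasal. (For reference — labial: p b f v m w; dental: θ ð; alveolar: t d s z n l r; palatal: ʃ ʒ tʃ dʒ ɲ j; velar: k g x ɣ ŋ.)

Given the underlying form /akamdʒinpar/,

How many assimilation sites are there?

2

/m/ before /dʒ/ (palatal) → [ɲ]
/n/ before /p/ (labial) → [m]
2 segments change.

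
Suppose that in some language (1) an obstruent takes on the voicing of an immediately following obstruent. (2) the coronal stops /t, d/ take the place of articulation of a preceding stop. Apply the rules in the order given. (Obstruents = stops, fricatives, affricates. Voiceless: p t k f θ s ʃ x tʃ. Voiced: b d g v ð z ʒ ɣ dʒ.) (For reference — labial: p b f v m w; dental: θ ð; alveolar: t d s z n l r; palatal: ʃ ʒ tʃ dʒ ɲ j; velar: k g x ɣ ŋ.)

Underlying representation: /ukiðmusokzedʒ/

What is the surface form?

[ukiðmusogzedʒ]

Rule 1: /k/ before /z/ (voiced) → [g]
After rule 1: ukiðmusogzedʒ
Rule 2: no segment meets the rule's conditions; no change.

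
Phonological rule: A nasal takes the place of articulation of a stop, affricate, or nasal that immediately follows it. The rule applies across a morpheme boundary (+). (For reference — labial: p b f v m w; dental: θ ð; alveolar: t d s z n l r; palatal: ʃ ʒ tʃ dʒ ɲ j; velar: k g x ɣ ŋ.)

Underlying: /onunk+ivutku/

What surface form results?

[onuŋk+ivutku]

/n/ before /k/ (velar) → [ŋ]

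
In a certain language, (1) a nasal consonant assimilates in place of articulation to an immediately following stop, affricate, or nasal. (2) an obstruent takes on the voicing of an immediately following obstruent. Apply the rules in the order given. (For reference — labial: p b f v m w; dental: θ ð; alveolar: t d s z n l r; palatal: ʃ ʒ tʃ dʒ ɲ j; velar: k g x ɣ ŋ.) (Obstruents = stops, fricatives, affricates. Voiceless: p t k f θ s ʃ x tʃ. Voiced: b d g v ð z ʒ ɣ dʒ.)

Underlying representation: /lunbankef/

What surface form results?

[lumbaŋkef]

Rule 1: /n/ before /b/ (labial) → [m]
Rule 1: /n/ before /k/ (velar) → [ŋ]
After rule 1: lumbaŋkef
Rule 2: no segment meets the rule's conditions; no change.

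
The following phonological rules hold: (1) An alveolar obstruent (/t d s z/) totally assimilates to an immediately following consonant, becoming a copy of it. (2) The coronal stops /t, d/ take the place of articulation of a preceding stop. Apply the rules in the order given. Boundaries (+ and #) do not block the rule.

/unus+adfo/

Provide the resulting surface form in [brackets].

Rule 1: /d/ before /f/ → [f] (total assimilation)
After rule 1: unus+affo
Rule 2: no segment meets the rule's conditions; no change.

[unus+affo]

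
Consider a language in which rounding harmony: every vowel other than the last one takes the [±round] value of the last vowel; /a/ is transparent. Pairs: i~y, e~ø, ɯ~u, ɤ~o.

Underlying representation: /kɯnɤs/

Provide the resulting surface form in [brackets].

[kɯnɤs]

no segment meets the rule's conditions; no change.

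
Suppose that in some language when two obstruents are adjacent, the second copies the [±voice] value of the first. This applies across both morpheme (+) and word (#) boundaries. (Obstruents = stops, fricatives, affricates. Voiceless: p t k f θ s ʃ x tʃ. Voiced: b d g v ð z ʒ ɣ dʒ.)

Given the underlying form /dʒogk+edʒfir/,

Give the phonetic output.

[dʒogg+edʒvir]

/k/ after /g/ (voiced) → [g]
/f/ after /dʒ/ (voiced) → [v]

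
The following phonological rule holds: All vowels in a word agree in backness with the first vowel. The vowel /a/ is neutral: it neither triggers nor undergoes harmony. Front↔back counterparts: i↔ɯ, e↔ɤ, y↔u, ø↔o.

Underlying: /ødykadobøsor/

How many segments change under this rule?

2

/o/ harmonizes with /ø/ ([-back]) → [ø]
/o/ harmonizes with /ø/ ([-back]) → [ø]
2 segments change.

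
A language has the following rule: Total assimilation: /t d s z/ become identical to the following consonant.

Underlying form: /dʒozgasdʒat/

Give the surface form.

/z/ before /g/ → [g] (total assimilation)
/s/ before /dʒ/ → [dʒ] (total assimilation)

[dʒoggadʒdʒat]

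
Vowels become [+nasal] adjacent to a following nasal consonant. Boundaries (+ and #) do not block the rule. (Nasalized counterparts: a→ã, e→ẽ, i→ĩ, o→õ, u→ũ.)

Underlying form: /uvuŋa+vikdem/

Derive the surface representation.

/u/ before nasal /ŋ/ → [ũ]
/e/ before nasal /m/ → [ẽ]

[uvũŋa+vikdẽm]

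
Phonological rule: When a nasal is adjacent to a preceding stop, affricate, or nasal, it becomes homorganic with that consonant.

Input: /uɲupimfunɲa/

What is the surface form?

[uɲupimfunna]

/ɲ/ after /n/ (alveolar) → [n]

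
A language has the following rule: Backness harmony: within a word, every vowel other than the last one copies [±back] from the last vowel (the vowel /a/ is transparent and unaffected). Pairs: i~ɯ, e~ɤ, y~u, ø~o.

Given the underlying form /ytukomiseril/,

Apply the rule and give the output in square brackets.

[ytykømiseril]

/u/ harmonizes with /i/ ([-back]) → [y]
/o/ harmonizes with /i/ ([-back]) → [ø]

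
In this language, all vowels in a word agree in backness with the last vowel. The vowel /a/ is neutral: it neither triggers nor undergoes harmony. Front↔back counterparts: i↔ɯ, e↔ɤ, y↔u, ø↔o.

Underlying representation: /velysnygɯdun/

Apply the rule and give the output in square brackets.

[vɤlusnugɯdun]

/e/ harmonizes with /u/ ([+back]) → [ɤ]
/y/ harmonizes with /u/ ([+back]) → [u]
/y/ harmonizes with /u/ ([+back]) → [u]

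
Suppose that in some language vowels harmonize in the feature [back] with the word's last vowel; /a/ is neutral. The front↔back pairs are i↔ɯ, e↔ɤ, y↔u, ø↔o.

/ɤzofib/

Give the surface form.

/ɤ/ harmonizes with /i/ ([-back]) → [e]
/o/ harmonizes with /i/ ([-back]) → [ø]

[ezøfib]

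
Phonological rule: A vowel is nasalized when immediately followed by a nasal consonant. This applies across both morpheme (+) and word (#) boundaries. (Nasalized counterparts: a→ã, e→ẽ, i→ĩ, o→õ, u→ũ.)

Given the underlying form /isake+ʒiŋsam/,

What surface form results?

[isake+ʒĩŋsãm]

/i/ before nasal /ŋ/ → [ĩ]
/a/ before nasal /m/ → [ã]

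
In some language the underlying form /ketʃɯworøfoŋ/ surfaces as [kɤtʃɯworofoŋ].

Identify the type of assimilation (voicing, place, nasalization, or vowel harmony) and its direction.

vowel harmony, regressive

/e/→[ɤ] /ø/→[o].
Vowels agree with the last vowel, so the harmony is regressive.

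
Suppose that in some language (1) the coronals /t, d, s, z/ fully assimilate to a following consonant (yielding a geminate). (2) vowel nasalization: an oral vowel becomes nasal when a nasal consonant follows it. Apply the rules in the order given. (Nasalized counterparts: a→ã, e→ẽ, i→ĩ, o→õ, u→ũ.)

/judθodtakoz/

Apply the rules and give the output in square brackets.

Rule 1: /d/ before /θ/ → [θ] (total assimilation)
Rule 1: /d/ before /t/ → [t] (total assimilation)
After rule 1: juθθottakoz
Rule 2: no segment meets the rule's conditions; no change.

[juθθottakoz]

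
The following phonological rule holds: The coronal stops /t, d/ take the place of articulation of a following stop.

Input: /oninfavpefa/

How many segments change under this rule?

0

No segment meets the rule's conditions.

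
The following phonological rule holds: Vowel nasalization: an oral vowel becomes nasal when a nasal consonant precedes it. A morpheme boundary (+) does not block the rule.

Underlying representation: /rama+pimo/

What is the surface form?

[ramã+pimõ]

/a/ after nasal /m/ → [ã]
/o/ after nasal /m/ → [õ]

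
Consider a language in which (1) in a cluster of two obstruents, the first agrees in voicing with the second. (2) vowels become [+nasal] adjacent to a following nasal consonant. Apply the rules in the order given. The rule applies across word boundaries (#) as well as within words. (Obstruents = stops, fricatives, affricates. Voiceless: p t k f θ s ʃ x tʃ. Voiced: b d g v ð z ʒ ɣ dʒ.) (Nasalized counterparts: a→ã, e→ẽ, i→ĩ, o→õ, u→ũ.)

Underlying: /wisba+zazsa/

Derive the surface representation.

[wizba+zassa]

Rule 1: /s/ before /b/ (voiced) → [z]
Rule 1: /z/ before /s/ (voiceless) → [s]
After rule 1: wizba+zassa
Rule 2: no segment meets the rule's conditions; no change.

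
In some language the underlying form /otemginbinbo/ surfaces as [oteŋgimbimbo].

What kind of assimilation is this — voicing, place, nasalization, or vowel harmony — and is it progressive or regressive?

/m/→[ŋ] /n/→[m] /n/→[m].
Each target copies a feature from the following segment, so the direction is regressive.

place assimilation, regressive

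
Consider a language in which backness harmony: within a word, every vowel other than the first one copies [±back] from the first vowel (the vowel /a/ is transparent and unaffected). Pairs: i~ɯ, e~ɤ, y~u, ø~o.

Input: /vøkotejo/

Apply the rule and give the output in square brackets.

/o/ harmonizes with /ø/ ([-back]) → [ø]
/o/ harmonizes with /ø/ ([-back]) → [ø]

[vøkøtejø]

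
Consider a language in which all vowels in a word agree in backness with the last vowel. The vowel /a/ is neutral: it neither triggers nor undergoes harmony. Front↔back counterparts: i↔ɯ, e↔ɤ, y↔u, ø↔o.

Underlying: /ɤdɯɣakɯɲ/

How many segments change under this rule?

0

No segment meets the rule's conditions.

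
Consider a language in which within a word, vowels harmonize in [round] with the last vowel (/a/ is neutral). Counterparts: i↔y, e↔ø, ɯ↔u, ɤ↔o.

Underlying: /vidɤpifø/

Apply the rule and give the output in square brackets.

/i/ harmonizes with /ø/ ([+round]) → [y]
/ɤ/ harmonizes with /ø/ ([+round]) → [o]
/i/ harmonizes with /ø/ ([+round]) → [y]

[vydopyfø]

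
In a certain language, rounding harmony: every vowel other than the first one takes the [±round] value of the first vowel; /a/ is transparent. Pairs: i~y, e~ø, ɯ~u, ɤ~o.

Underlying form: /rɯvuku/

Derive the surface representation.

/u/ harmonizes with /ɯ/ ([-round]) → [ɯ]
/u/ harmonizes with /ɯ/ ([-round]) → [ɯ]

[rɯvɯkɯ]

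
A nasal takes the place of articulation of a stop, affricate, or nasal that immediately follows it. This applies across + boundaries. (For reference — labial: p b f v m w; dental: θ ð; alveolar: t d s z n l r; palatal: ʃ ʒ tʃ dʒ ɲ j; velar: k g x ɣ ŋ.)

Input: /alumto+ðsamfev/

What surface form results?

[alunto+ðsamfev]

/m/ before /t/ (alveolar) → [n]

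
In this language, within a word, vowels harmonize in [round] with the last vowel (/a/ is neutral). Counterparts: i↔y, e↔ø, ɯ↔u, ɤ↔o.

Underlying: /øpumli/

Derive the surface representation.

[epɯmli]

/ø/ harmonizes with /i/ ([-round]) → [e]
/u/ harmonizes with /i/ ([-round]) → [ɯ]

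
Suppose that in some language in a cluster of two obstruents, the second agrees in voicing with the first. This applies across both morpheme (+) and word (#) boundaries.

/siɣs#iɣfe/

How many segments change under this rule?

2

/s/ after /ɣ/ (voiced) → [z]
/f/ after /ɣ/ (voiced) → [v]
2 segments change.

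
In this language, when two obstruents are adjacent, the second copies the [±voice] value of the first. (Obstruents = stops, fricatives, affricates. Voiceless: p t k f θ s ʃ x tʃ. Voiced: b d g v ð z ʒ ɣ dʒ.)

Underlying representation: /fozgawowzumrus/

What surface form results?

[fozgawowzumrus]

no segment meets the rule's conditions; no change.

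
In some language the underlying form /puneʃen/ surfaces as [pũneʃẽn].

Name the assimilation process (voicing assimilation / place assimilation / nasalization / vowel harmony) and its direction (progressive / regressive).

nasalization, regressive

/u/→[ũ] /e/→[ẽ].
Each target copies a feature from the following segment, so the direction is regressive.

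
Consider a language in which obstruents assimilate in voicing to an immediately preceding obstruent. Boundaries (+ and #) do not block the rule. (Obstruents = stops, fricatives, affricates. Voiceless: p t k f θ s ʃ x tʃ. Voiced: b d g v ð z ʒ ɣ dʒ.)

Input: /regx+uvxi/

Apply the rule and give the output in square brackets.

[regɣ+uvɣi]

/x/ after /g/ (voiced) → [ɣ]
/x/ after /v/ (voiced) → [ɣ]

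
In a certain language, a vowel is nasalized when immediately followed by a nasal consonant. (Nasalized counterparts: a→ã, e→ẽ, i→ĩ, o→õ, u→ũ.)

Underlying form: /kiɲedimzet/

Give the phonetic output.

[kĩɲedĩmzet]

/i/ before nasal /ɲ/ → [ĩ]
/i/ before nasal /m/ → [ĩ]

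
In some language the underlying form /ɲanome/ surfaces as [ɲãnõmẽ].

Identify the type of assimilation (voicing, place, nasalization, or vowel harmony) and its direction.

/a/→[ã] /o/→[õ] /e/→[ẽ].
Each target copies a feature from the preceding segment, so the direction is progressive.

nasalization, progressive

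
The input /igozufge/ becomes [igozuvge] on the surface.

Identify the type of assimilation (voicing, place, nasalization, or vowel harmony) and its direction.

/f/→[v].
Each target copies a feature from the following segment, so the direction is regressive.

voicing assimilation, regressive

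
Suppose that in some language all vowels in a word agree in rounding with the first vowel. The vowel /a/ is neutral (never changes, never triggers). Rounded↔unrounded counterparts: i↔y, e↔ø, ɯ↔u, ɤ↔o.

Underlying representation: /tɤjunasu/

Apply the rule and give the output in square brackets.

/u/ harmonizes with /ɤ/ ([-round]) → [ɯ]
/u/ harmonizes with /ɤ/ ([-round]) → [ɯ]

[tɤjɯnasɯ]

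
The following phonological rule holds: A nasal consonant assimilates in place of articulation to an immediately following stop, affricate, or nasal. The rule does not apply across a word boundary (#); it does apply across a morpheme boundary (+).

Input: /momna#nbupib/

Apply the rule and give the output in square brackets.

[monna#mbupib]

/m/ before /n/ (alveolar) → [n]
/n/ before /b/ (labial) → [m]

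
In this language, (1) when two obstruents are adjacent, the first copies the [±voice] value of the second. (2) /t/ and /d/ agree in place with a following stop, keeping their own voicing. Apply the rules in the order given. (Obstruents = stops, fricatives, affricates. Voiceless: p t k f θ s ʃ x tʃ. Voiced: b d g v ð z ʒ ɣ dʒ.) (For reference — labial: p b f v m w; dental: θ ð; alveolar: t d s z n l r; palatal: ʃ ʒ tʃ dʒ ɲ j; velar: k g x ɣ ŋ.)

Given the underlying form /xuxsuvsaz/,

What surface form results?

Rule 1: /v/ before /s/ (voiceless) → [f]
After rule 1: xuxsufsaz
Rule 2: no segment meets the rule's conditions; no change.

[xuxsufsaz]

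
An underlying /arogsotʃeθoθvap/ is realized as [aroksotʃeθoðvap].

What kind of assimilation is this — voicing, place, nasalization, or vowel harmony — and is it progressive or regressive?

voicing assimilation, regressive

/g/→[k] /θ/→[ð].
Each target copies a feature from the following segment, so the direction is regressive.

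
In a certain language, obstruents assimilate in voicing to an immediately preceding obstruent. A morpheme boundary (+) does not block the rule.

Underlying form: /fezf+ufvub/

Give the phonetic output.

[fezv+uffub]

/f/ after /z/ (voiced) → [v]
/v/ after /f/ (voiceless) → [f]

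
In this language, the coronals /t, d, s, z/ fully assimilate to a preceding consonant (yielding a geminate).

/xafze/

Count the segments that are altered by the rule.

1

/z/ after /f/ → [f] (total assimilation)
1 segment changes.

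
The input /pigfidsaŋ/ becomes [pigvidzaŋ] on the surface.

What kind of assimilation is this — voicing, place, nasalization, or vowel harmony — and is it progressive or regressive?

/f/→[v] /s/→[z].
Each target copies a feature from the preceding segment, so the direction is progressive.

voicing assimilation, progressive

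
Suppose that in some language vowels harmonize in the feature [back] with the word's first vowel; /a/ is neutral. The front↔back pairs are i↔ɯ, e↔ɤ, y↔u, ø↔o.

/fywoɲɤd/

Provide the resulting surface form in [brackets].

/o/ harmonizes with /y/ ([-back]) → [ø]
/ɤ/ harmonizes with /y/ ([-back]) → [e]

[fywøɲed]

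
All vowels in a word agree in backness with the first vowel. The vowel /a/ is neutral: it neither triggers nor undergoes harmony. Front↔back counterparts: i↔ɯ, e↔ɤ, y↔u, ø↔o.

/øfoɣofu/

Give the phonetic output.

[øføɣøfy]

/o/ harmonizes with /ø/ ([-back]) → [ø]
/o/ harmonizes with /ø/ ([-back]) → [ø]
/u/ harmonizes with /ø/ ([-back]) → [y]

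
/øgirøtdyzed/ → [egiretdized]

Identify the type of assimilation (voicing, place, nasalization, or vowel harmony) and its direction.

vowel harmony, regressive

/ø/→[e] /ø/→[e] /y/→[i].
Vowels agree with the last vowel, so the harmony is regressive.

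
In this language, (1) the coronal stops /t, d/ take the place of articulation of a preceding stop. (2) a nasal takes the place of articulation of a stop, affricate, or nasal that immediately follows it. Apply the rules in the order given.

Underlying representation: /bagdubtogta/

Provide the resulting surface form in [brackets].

[baggubpogka]

Rule 1: /d/ after /g/ (velar) → [g]
Rule 1: /t/ after /b/ (labial) → [p]
Rule 1: /t/ after /g/ (velar) → [k]
After rule 1: baggubpogka
Rule 2: no segment meets the rule's conditions; no change.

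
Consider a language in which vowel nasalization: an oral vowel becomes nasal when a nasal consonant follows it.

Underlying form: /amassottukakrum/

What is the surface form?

[ãmassottukakrũm]

/a/ before nasal /m/ → [ã]
/u/ before nasal /m/ → [ũ]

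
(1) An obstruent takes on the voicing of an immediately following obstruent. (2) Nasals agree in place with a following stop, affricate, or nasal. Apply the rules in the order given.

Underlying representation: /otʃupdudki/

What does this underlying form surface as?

[otʃubdutki]

Rule 1: /p/ before /d/ (voiced) → [b]
Rule 1: /d/ before /k/ (voiceless) → [t]
After rule 1: otʃubdutki
Rule 2: no segment meets the rule's conditions; no change.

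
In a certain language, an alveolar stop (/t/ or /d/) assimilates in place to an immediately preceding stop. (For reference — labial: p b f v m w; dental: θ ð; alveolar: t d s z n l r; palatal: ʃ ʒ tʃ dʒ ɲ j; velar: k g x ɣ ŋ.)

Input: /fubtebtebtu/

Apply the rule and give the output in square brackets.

[fubpebpebpu]

/t/ after /b/ (labial) → [p]
/t/ after /b/ (labial) → [p]
/t/ after /b/ (labial) → [p]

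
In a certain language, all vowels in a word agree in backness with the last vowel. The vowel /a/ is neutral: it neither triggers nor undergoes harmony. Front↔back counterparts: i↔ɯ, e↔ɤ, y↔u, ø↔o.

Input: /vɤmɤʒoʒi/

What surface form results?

/ɤ/ harmonizes with /i/ ([-back]) → [e]
/ɤ/ harmonizes with /i/ ([-back]) → [e]
/o/ harmonizes with /i/ ([-back]) → [ø]

[vemeʒøʒi]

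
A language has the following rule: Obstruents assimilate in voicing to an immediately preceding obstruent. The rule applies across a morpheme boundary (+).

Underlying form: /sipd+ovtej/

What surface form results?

[sipt+ovdej]

/d/ after /p/ (voiceless) → [t]
/t/ after /v/ (voiced) → [d]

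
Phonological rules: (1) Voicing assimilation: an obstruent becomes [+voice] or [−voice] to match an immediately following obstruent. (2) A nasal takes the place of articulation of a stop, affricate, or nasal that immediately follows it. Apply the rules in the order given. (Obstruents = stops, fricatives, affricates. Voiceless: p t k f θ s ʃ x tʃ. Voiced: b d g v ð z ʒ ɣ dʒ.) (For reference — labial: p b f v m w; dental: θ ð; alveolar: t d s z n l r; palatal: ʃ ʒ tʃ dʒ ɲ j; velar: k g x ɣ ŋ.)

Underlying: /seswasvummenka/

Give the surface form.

[seswazvummeŋka]

Rule 1: /s/ before /v/ (voiced) → [z]
After rule 1: seswazvummenka
Rule 2: /n/ before /k/ (velar) → [ŋ]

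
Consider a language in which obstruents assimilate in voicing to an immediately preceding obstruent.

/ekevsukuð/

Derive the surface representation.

[ekevzukuð]

/s/ after /v/ (voiced) → [z]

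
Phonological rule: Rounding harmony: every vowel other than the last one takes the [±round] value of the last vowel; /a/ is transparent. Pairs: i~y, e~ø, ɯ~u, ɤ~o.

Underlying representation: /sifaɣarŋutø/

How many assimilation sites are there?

/i/ harmonizes with /ø/ ([+round]) → [y]
1 segment changes.

1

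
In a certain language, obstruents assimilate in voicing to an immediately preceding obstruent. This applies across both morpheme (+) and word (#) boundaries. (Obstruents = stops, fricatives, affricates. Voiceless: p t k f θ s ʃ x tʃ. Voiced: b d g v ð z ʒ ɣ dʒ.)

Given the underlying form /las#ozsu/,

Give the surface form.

/s/ after /z/ (voiced) → [z]

[las#ozzu]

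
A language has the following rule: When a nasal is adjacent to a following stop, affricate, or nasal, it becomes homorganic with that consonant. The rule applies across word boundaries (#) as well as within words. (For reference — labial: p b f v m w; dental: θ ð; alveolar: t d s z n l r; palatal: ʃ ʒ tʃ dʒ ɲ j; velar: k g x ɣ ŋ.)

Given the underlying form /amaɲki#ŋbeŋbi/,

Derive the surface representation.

[amaŋki#mbembi]

/ɲ/ before /k/ (velar) → [ŋ]
/ŋ/ before /b/ (labial) → [m]
/ŋ/ before /b/ (labial) → [m]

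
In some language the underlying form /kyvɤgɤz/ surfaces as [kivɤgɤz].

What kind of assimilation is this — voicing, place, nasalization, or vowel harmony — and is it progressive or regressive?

vowel harmony, regressive

/y/→[i].
Vowels agree with the last vowel, so the harmony is regressive.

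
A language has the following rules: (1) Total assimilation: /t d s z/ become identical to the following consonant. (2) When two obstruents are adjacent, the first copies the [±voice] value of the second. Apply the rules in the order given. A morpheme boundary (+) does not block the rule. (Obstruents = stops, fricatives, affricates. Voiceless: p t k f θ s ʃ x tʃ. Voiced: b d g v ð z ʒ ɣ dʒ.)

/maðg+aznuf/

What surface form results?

[maðg+annuf]

Rule 1: /z/ before /n/ → [n] (total assimilation)
After rule 1: maðg+annuf
Rule 2: no segment meets the rule's conditions; no change.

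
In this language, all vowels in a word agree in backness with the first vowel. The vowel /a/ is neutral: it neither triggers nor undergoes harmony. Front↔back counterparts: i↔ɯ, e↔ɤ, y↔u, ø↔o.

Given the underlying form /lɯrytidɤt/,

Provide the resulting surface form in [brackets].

[lɯrutɯdɤt]

/y/ harmonizes with /ɯ/ ([+back]) → [u]
/i/ harmonizes with /ɯ/ ([+back]) → [ɯ]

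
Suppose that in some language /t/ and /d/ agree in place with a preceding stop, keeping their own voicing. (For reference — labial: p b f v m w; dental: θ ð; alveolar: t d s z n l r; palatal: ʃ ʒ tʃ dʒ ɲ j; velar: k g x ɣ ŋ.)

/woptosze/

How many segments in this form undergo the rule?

/t/ after /p/ (labial) → [p]
1 segment changes.

1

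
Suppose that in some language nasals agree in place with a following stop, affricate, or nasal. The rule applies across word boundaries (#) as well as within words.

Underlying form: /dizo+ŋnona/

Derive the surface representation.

/ŋ/ before /n/ (alveolar) → [n]

[dizo+nnona]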